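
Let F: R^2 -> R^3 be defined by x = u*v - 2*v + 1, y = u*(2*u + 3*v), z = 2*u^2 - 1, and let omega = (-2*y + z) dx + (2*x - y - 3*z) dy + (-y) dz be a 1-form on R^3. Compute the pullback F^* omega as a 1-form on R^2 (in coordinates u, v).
F^* omega = (-40*u^3 - 42*u^2*v - 9*u*v^2 - 16*u*v + 20*u - 12*v^2 + 14*v) du + (-26*u^3 - 9*u^2*v + 4*u^2 + 14*u + 2) dv

Using F^*(f dg) = (f ∘ F) d(g ∘ F), substitute each coordinate x_i by F_i(u, v) in f_i, and replace dx_i by d F_i = (∂F_i/∂u) du + (∂F_i/∂v) dv.
  For the x component: f_1(F) = -2*u^2 - 6*u*v - 1; d F_1 = (v) du + (u - 2) dv
  For the y component: f_2(F) = -8*u^2 - u*v - 4*v + 5; d F_2 = (4*u + 3*v) du + (3*u) dv
  For the z component: f_3(F) = u*(-2*u - 3*v); d F_3 = (4*u) du + (0) dv
Combining and collecting du, dv coefficients:
  coeff of du: -40*u^3 - 42*u^2*v - 9*u*v^2 - 16*u*v + 20*u - 12*v^2 + 14*v
  coeff of dv: -26*u^3 - 9*u^2*v + 4*u^2 + 14*u + 2
F^* omega = (-40*u^3 - 42*u^2*v - 9*u*v^2 - 16*u*v + 20*u - 12*v^2 + 14*v) du + (-26*u^3 - 9*u^2*v + 4*u^2 + 14*u + 2) dv.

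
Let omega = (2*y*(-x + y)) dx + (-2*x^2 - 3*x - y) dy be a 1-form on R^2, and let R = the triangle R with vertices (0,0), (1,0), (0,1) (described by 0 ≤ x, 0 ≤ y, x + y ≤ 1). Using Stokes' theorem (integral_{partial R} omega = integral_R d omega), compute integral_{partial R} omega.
integral_(partial R) omega = -5/2

Stokes: integral_partial_R omega = integral_R d omega with d omega = (∂Q/∂x - ∂P/∂y) dx ∧ dy.
  ∂Q/∂x = -4*x - 3
  ∂P/∂y = -2*x + 4*y
  integrand = ∂Q/∂x - ∂P/∂y = -2*x - 4*y - 3.
Integrating over R: integral_0^1 integral_0^{1-x} (-2*x - 4*y - 3) dy dx = -5/2.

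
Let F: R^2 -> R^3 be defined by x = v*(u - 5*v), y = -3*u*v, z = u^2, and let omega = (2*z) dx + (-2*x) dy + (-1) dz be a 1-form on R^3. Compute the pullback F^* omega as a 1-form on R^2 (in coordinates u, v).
F^* omega = (2*u^2*v + 6*u*v^2 - 2*u - 30*v^3) du + (2*u*(u^2 - 7*u*v - 15*v^2)) dv

Using F^*(f dg) = (f ∘ F) d(g ∘ F), substitute each coordinate x_i by F_i(u, v) in f_i, and replace dx_i by d F_i = (∂F_i/∂u) du + (∂F_i/∂v) dv.
  For the x component: f_1(F) = 2*u^2; d F_1 = (v) du + (u - 10*v) dv
  For the y component: f_2(F) = 2*v*(-u + 5*v); d F_2 = (-3*v) du + (-3*u) dv
  For the z component: f_3(F) = -1; d F_3 = (2*u) du + (0) dv
Combining and collecting du, dv coefficients:
  coeff of du: 2*u^2*v + 6*u*v^2 - 2*u - 30*v^3
  coeff of dv: 2*u*(u^2 - 7*u*v - 15*v^2)
F^* omega = (2*u^2*v + 6*u*v^2 - 2*u - 30*v^3) du + (2*u*(u^2 - 7*u*v - 15*v^2)) dv.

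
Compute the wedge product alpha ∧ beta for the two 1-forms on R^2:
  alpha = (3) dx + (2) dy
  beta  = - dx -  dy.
alpha ∧ beta = (-1) dx ∧ dy

Distribute the wedge, using dx_i ∧ dx_j = -dx_j ∧ dx_i and dx_i ∧ dx_i = 0. For each pair (i, j) with i < j, the coefficient of dx_i ∧ dx_j in alpha ∧ beta is (alpha_i * beta_j - alpha_j * beta_i). Collecting: alpha ∧ beta = (-1) dx ∧ dy.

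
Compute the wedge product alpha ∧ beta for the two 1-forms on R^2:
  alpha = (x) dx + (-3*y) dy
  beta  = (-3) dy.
alpha ∧ beta = (-3*x) dx ∧ dy

Distribute the wedge, using dx_i ∧ dx_j = -dx_j ∧ dx_i and dx_i ∧ dx_i = 0. For each pair (i, j) with i < j, the coefficient of dx_i ∧ dx_j in alpha ∧ beta is (alpha_i * beta_j - alpha_j * beta_i). Collecting: alpha ∧ beta = (-3*x) dx ∧ dy.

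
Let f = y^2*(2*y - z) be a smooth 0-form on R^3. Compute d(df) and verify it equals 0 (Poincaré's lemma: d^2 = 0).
d(df) = 0

Step 1: df = sum_i (∂f/∂x_i) dx_i = (0) dx + (2*y*(3*y - z)) dy + (-y^2) dz.
Step 2: Apply d again. Using the 1-form formula, the coefficient of dx ∧ dy in d(df) is ∂^2 f/∂x ∂y - ∂^2 f/∂y ∂x = (0) - (0) = 0 (equality of mixed partials for smooth f).
Similarly for dx ∧ dz and dy ∧ dz — all coefficients vanish. So d(df) = 0.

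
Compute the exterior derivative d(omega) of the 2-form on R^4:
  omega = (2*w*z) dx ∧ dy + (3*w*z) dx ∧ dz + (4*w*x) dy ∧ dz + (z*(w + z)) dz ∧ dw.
d(omega) = (6*w) dx ∧ dy ∧ dz + (2*z) dx ∧ dy ∧ dw + (3*z) dx ∧ dz ∧ dw + (4*x) dy ∧ dz ∧ dw

For a 2-form omega = sum_{i<j} g_{ij} dx_i ∧ dx_j, the exterior derivative is
  d(omega) = sum_{i<j} d(g_{ij}) ∧ dx_i ∧ dx_j = sum_{i<j, k} (∂g_{ij}/∂x_k) dx_k ∧ dx_i ∧ dx_j.
Expand each term, using dx_k ∧ dx_i ∧ dx_j = sgn(permutation) dx_{(a)} ∧ dx_{(b)} ∧ dx_{(c)} with (a < b < c) sorted:
  d(2*w*z) includes (∂/∂z)(2*w*z) dz = (2*w) dz, which multiplied by dx ∧ dy gives (2*w) dx ∧ dy ∧ dz
  d(2*w*z) includes (∂/∂w)(2*w*z) dw = (2*z) dw, which multiplied by dx ∧ dy gives (2*z) dx ∧ dy ∧ dw
  d(3*w*z) includes (∂/∂w)(3*w*z) dw = (3*z) dw, which multiplied by dx ∧ dz gives (3*z) dx ∧ dz ∧ dw
  d(4*w*x) includes (∂/∂x)(4*w*x) dx = (4*w) dx, which multiplied by dy ∧ dz gives (4*w) dx ∧ dy ∧ dz
  d(4*w*x) includes (∂/∂w)(4*w*x) dw = (4*x) dw, which multiplied by dy ∧ dz gives (4*x) dy ∧ dz ∧ dw
Collecting like 3-forms: d(omega) = (6*w) dx ∧ dy ∧ dz + (2*z) dx ∧ dy ∧ dw + (3*z) dx ∧ dz ∧ dw + (4*x) dy ∧ dz ∧ dw.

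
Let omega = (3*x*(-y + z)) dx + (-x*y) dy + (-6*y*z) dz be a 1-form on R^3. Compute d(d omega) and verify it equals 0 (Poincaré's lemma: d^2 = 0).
d(d omega) = 0

Step 1: d omega = sum_{i<j} (∂f_j/∂x_i - ∂f_i/∂x_j) dx_i ∧ dx_j:
  coeff of dx ∧ dy: 3*x - y
  coeff of dx ∧ dz: -3*x
  coeff of dy ∧ dz: -6*z
Step 2: Apply d again to each 2-form coefficient. The only possible 3-form in R^3 is dx ∧ dy ∧ dz, with coefficient
  ∂(coeff of dy∧dz)/∂x - ∂(coeff of dx∧dz)/∂y + ∂(coeff of dx∧dy)/∂z
  = ∂/∂x (-6*z) - ∂/∂y (-3*x) + ∂/∂z (3*x - y).
Each of these terms simplifies to sums of mixed partials that cancel in pairs. The result is 0 (by equality of mixed partials for smooth functions — Schwarz / Clairaut).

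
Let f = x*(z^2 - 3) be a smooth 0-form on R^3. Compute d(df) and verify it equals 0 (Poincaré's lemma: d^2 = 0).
d(df) = 0

Step 1: df = sum_i (∂f/∂x_i) dx_i = (z^2 - 3) dx + (0) dy + (2*x*z) dz.
Step 2: Apply d again. Using the 1-form formula, the coefficient of dx ∧ dy in d(df) is ∂^2 f/∂x ∂y - ∂^2 f/∂y ∂x = (0) - (0) = 0 (equality of mixed partials for smooth f).
Similarly for dx ∧ dz and dy ∧ dz — all coefficients vanish. So d(df) = 0.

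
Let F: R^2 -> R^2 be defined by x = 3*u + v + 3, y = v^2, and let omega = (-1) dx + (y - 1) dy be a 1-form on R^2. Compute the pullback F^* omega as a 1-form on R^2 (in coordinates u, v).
F^* omega = (-3) du + (2*v^3 - 2*v - 1) dv

Using F^*(f dg) = (f ∘ F) d(g ∘ F), substitute each coordinate x_i by F_i(u, v) in f_i, and replace dx_i by d F_i = (∂F_i/∂u) du + (∂F_i/∂v) dv.
  For the x component: f_1(F) = -1; d F_1 = (3) du + (1) dv
  For the y component: f_2(F) = v^2 - 1; d F_2 = (0) du + (2*v) dv
Combining and collecting du, dv coefficients:
  coeff of du: -3
  coeff of dv: 2*v^3 - 2*v - 1
F^* omega = (-3) du + (2*v^3 - 2*v - 1) dv.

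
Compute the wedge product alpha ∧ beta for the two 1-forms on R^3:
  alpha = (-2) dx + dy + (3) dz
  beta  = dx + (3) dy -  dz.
alpha ∧ beta = (-7) dx ∧ dy + (-1) dx ∧ dz + (-10) dy ∧ dz

Distribute the wedge, using dx_i ∧ dx_j = -dx_j ∧ dx_i and dx_i ∧ dx_i = 0. For each pair (i, j) with i < j, the coefficient of dx_i ∧ dx_j in alpha ∧ beta is (alpha_i * beta_j - alpha_j * beta_i). Collecting: alpha ∧ beta = (-7) dx ∧ dy + (-1) dx ∧ dz + (-10) dy ∧ dz.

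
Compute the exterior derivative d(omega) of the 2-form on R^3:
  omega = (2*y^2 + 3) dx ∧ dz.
d(omega) = (-4*y) dx ∧ dy ∧ dz

For a 2-form omega = sum_{i<j} g_{ij} dx_i ∧ dx_j, the exterior derivative is
  d(omega) = sum_{i<j} d(g_{ij}) ∧ dx_i ∧ dx_j = sum_{i<j, k} (∂g_{ij}/∂x_k) dx_k ∧ dx_i ∧ dx_j.
Expand each term, using dx_k ∧ dx_i ∧ dx_j = sgn(permutation) dx_{(a)} ∧ dx_{(b)} ∧ dx_{(c)} with (a < b < c) sorted:
  d(2*y^2 + 3) includes (∂/∂y)(2*y^2 + 3) dy = (4*y) dy, which multiplied by dx ∧ dz gives (-4*y) dx ∧ dy ∧ dz
Collecting like 3-forms: d(omega) = (-4*y) dx ∧ dy ∧ dz.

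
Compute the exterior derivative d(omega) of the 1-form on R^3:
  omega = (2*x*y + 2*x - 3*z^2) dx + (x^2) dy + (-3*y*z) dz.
d(omega) = (6*z) dx ∧ dz + (-3*z) dy ∧ dz

For a 1-form omega = sum_i f_i dx_i, the exterior derivative is
  d(omega) = sum_{i < j} (∂f_j/∂x_i - ∂f_i/∂x_j) dx_i ∧ dx_j.
  coefficient of dx ∧ dz: ∂f_3/∂x - ∂f_1/∂z = ∂(-3*y*z)/∂x - ∂(2*x*y + 2*x - 3*z^2)/∂z = 6*z
  coefficient of dy ∧ dz: ∂f_3/∂y - ∂f_2/∂z = ∂(-3*y*z)/∂y - ∂(x^2)/∂z = -3*z
Assembling: d(omega) = (6*z) dx ∧ dz + (-3*z) dy ∧ dz.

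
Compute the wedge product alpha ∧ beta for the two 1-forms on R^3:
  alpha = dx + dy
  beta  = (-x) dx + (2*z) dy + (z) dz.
alpha ∧ beta = (x + 2*z) dx ∧ dy + (z) dx ∧ dz + (z) dy ∧ dz

Distribute the wedge, using dx_i ∧ dx_j = -dx_j ∧ dx_i and dx_i ∧ dx_i = 0. For each pair (i, j) with i < j, the coefficient of dx_i ∧ dx_j in alpha ∧ beta is (alpha_i * beta_j - alpha_j * beta_i). Collecting: alpha ∧ beta = (x + 2*z) dx ∧ dy + (z) dx ∧ dz + (z) dy ∧ dz.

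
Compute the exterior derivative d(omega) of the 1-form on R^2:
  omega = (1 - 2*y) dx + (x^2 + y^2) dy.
d(omega) = (2*x + 2) dx ∧ dy

For a 1-form omega = sum_i f_i dx_i, the exterior derivative is
  d(omega) = sum_{i < j} (∂f_j/∂x_i - ∂f_i/∂x_j) dx_i ∧ dx_j.
  coefficient of dx ∧ dy: ∂f_2/∂x - ∂f_1/∂y = ∂(x^2 + y^2)/∂x - ∂(1 - 2*y)/∂y = 2*x + 2
Assembling: d(omega) = (2*x + 2) dx ∧ dy.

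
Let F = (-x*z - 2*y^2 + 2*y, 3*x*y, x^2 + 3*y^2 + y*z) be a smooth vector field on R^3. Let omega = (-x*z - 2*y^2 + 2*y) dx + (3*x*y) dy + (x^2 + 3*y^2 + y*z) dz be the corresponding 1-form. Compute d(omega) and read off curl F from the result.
d(omega) = (6*y + z) dy ∧ dz + (-3*x) dz ∧ dx + (7*y - 2) dx ∧ dy; curl F = (6*y + z, -3*x, 7*y - 2)

d omega = sum_{i<j} (∂f_j/∂x_i - ∂f_i/∂x_j) dx_i ∧ dx_j. Under the identification (dy ∧ dz, dz ∧ dx, dx ∧ dy) ↔ (e_x, e_y, e_z), the coefficients are exactly the components of curl F. Compute:
  ∂R/∂y - ∂Q/∂z = (6*y + z) - (0) = 6*y + z
  ∂P/∂z - ∂R/∂x = (-x) - (2*x) = -3*x
  ∂Q/∂x - ∂P/∂y = (3*y) - (2 - 4*y) = 7*y - 2.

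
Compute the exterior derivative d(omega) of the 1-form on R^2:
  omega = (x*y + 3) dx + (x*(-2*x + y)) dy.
d(omega) = (-5*x + y) dx ∧ dy

For a 1-form omega = sum_i f_i dx_i, the exterior derivative is
  d(omega) = sum_{i < j} (∂f_j/∂x_i - ∂f_i/∂x_j) dx_i ∧ dx_j.
  coefficient of dx ∧ dy: ∂f_2/∂x - ∂f_1/∂y = ∂(x*(-2*x + y))/∂x - ∂(x*y + 3)/∂y = -5*x + y
Assembling: d(omega) = (-5*x + y) dx ∧ dy.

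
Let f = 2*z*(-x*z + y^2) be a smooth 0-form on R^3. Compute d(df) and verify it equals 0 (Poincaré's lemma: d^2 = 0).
d(df) = 0

Step 1: df = sum_i (∂f/∂x_i) dx_i = (-2*z^2) dx + (4*y*z) dy + (-4*x*z + 2*y^2) dz.
Step 2: Apply d again. Using the 1-form formula, the coefficient of dx ∧ dy in d(df) is ∂^2 f/∂x ∂y - ∂^2 f/∂y ∂x = (0) - (0) = 0 (equality of mixed partials for smooth f).
Similarly for dx ∧ dz and dy ∧ dz — all coefficients vanish. So d(df) = 0.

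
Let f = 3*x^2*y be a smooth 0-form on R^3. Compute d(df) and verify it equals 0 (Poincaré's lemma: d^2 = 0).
d(df) = 0

Step 1: df = sum_i (∂f/∂x_i) dx_i = (6*x*y) dx + (3*x^2) dy + (0) dz.
Step 2: Apply d again. Using the 1-form formula, the coefficient of dx ∧ dy in d(df) is ∂^2 f/∂x ∂y - ∂^2 f/∂y ∂x = (6*x) - (6*x) = 0 (equality of mixed partials for smooth f).
Similarly for dx ∧ dz and dy ∧ dz — all coefficients vanish. So d(df) = 0.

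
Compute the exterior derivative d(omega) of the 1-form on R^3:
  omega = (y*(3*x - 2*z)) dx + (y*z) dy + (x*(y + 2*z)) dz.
d(omega) = (-3*x + 2*z) dx ∧ dy + (3*y + 2*z) dx ∧ dz + (x - y) dy ∧ dz

For a 1-form omega = sum_i f_i dx_i, the exterior derivative is
  d(omega) = sum_{i < j} (∂f_j/∂x_i - ∂f_i/∂x_j) dx_i ∧ dx_j.
  coefficient of dx ∧ dy: ∂f_2/∂x - ∂f_1/∂y = ∂(y*z)/∂x - ∂(y*(3*x - 2*z))/∂y = -3*x + 2*z
  coefficient of dx ∧ dz: ∂f_3/∂x - ∂f_1/∂z = ∂(x*(y + 2*z))/∂x - ∂(y*(3*x - 2*z))/∂z = 3*y + 2*z
  coefficient of dy ∧ dz: ∂f_3/∂y - ∂f_2/∂z = ∂(x*(y + 2*z))/∂y - ∂(y*z)/∂z = x - y
Assembling: d(omega) = (-3*x + 2*z) dx ∧ dy + (3*y + 2*z) dx ∧ dz + (x - y) dy ∧ dz.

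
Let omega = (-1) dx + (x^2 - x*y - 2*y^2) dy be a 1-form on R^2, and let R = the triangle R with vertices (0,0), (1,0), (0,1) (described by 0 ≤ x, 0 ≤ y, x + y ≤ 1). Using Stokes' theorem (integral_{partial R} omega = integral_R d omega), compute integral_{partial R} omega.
integral_(partial R) omega = 1/6

Stokes: integral_partial_R omega = integral_R d omega with d omega = (∂Q/∂x - ∂P/∂y) dx ∧ dy.
  ∂Q/∂x = 2*x - y
  ∂P/∂y = 0
  integrand = ∂Q/∂x - ∂P/∂y = 2*x - y.
Integrating over R: integral_0^1 integral_0^{1-x} (2*x - y) dy dx = 1/6.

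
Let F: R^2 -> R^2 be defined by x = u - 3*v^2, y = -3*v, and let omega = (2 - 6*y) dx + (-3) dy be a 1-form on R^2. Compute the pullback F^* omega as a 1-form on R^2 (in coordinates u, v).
F^* omega = (18*v + 2) du + (-108*v^2 - 12*v + 9) dv

Using F^*(f dg) = (f ∘ F) d(g ∘ F), substitute each coordinate x_i by F_i(u, v) in f_i, and replace dx_i by d F_i = (∂F_i/∂u) du + (∂F_i/∂v) dv.
  For the x component: f_1(F) = 18*v + 2; d F_1 = (1) du + (-6*v) dv
  For the y component: f_2(F) = -3; d F_2 = (0) du + (-3) dv
Combining and collecting du, dv coefficients:
  coeff of du: 18*v + 2
  coeff of dv: -108*v^2 - 12*v + 9
F^* omega = (18*v + 2) du + (-108*v^2 - 12*v + 9) dv.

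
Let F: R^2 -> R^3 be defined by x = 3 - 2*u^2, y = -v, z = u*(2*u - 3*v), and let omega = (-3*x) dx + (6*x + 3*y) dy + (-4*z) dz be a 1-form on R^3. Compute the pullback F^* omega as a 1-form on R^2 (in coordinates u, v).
F^* omega = (4*u*(-14*u^2 + 18*u*v - 9*v^2 + 9)) du + (24*u^3 - 36*u^2*v + 12*u^2 + 3*v - 18) dv

Using F^*(f dg) = (f ∘ F) d(g ∘ F), substitute each coordinate x_i by F_i(u, v) in f_i, and replace dx_i by d F_i = (∂F_i/∂u) du + (∂F_i/∂v) dv.
  For the x component: f_1(F) = 6*u^2 - 9; d F_1 = (-4*u) du + (0) dv
  For the y component: f_2(F) = -12*u^2 - 3*v + 18; d F_2 = (0) du + (-1) dv
  For the z component: f_3(F) = 4*u*(-2*u + 3*v); d F_3 = (4*u - 3*v) du + (-3*u) dv
Combining and collecting du, dv coefficients:
  coeff of du: 4*u*(-14*u^2 + 18*u*v - 9*v^2 + 9)
  coeff of dv: 24*u^3 - 36*u^2*v + 12*u^2 + 3*v - 18
F^* omega = (4*u*(-14*u^2 + 18*u*v - 9*v^2 + 9)) du + (24*u^3 - 36*u^2*v + 12*u^2 + 3*v - 18) dv.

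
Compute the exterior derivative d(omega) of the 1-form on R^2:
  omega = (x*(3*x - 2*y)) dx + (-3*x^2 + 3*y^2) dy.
d(omega) = (-4*x) dx ∧ dy

For a 1-form omega = sum_i f_i dx_i, the exterior derivative is
  d(omega) = sum_{i < j} (∂f_j/∂x_i - ∂f_i/∂x_j) dx_i ∧ dx_j.
  coefficient of dx ∧ dy: ∂f_2/∂x - ∂f_1/∂y = ∂(-3*x^2 + 3*y^2)/∂x - ∂(x*(3*x - 2*y))/∂y = -4*x
Assembling: d(omega) = (-4*x) dx ∧ dy.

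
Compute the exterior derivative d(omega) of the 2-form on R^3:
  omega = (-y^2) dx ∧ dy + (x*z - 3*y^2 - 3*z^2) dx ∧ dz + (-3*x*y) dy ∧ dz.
d(omega) = (3*y) dx ∧ dy ∧ dz

For a 2-form omega = sum_{i<j} g_{ij} dx_i ∧ dx_j, the exterior derivative is
  d(omega) = sum_{i<j} d(g_{ij}) ∧ dx_i ∧ dx_j = sum_{i<j, k} (∂g_{ij}/∂x_k) dx_k ∧ dx_i ∧ dx_j.
Expand each term, using dx_k ∧ dx_i ∧ dx_j = sgn(permutation) dx_{(a)} ∧ dx_{(b)} ∧ dx_{(c)} with (a < b < c) sorted:
  d(x*z - 3*y^2 - 3*z^2) includes (∂/∂y)(x*z - 3*y^2 - 3*z^2) dy = (-6*y) dy, which multiplied by dx ∧ dz gives (6*y) dx ∧ dy ∧ dz
  d(-3*x*y) includes (∂/∂x)(-3*x*y) dx = (-3*y) dx, which multiplied by dy ∧ dz gives (-3*y) dx ∧ dy ∧ dz
Collecting like 3-forms: d(omega) = (3*y) dx ∧ dy ∧ dz.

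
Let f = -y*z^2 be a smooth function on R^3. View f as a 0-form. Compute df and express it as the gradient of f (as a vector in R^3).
df = (0) dx + (-z^2) dy + (-2*y*z) dz; grad f = (0, -z^2, -2*y*z)

For a 0-form f, d f = (∂f/∂x) dx + (∂f/∂y) dy + (∂f/∂z) dz. The components of the vector representation are exactly the entries of grad f in Cartesian coordinates:
  ∂f/∂x = 0
  ∂f/∂y = -z^2
  ∂f/∂z = -2*y*z.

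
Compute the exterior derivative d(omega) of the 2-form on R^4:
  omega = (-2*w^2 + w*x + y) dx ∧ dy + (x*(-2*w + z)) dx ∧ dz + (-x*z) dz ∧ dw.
d(omega) = (-4*w + x) dx ∧ dy ∧ dw + (-2*x - z) dx ∧ dz ∧ dw

For a 2-form omega = sum_{i<j} g_{ij} dx_i ∧ dx_j, the exterior derivative is
  d(omega) = sum_{i<j} d(g_{ij}) ∧ dx_i ∧ dx_j = sum_{i<j, k} (∂g_{ij}/∂x_k) dx_k ∧ dx_i ∧ dx_j.
Expand each term, using dx_k ∧ dx_i ∧ dx_j = sgn(permutation) dx_{(a)} ∧ dx_{(b)} ∧ dx_{(c)} with (a < b < c) sorted:
  d(-2*w^2 + w*x + y) includes (∂/∂w)(-2*w^2 + w*x + y) dw = (-4*w + x) dw, which multiplied by dx ∧ dy gives (-4*w + x) dx ∧ dy ∧ dw
  d(x*(-2*w + z)) includes (∂/∂w)(x*(-2*w + z)) dw = (-2*x) dw, which multiplied by dx ∧ dz gives (-2*x) dx ∧ dz ∧ dw
  d(-x*z) includes (∂/∂x)(-x*z) dx = (-z) dx, which multiplied by dz ∧ dw gives (-z) dx ∧ dz ∧ dw
Collecting like 3-forms: d(omega) = (-4*w + x) dx ∧ dy ∧ dw + (-2*x - z) dx ∧ dz ∧ dw.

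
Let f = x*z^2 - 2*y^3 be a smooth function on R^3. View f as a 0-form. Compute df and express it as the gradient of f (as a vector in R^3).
df = (z^2) dx + (-6*y^2) dy + (2*x*z) dz; grad f = (z^2, -6*y^2, 2*x*z)

For a 0-form f, d f = (∂f/∂x) dx + (∂f/∂y) dy + (∂f/∂z) dz. The components of the vector representation are exactly the entries of grad f in Cartesian coordinates:
  ∂f/∂x = z^2
  ∂f/∂y = -6*y^2
  ∂f/∂z = 2*x*z.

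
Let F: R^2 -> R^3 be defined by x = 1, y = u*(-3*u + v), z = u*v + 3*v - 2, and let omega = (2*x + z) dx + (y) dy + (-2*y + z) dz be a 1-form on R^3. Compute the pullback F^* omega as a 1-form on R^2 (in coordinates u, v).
F^* omega = (18*u^3 - 3*u^2*v + 3*v^2 - 2*v) du + (3*u^3 + 18*u^2 - 2*u + 9*v - 6) dv

Using F^*(f dg) = (f ∘ F) d(g ∘ F), substitute each coordinate x_i by F_i(u, v) in f_i, and replace dx_i by d F_i = (∂F_i/∂u) du + (∂F_i/∂v) dv.
  For the x component: f_1(F) = v*(u + 3); d F_1 = (0) du + (0) dv
  For the y component: f_2(F) = u*(-3*u + v); d F_2 = (-6*u + v) du + (u) dv
  For the z component: f_3(F) = 6*u^2 - u*v + 3*v - 2; d F_3 = (v) du + (u + 3) dv
Combining and collecting du, dv coefficients:
  coeff of du: 18*u^3 - 3*u^2*v + 3*v^2 - 2*v
  coeff of dv: 3*u^3 + 18*u^2 - 2*u + 9*v - 6
F^* omega = (18*u^3 - 3*u^2*v + 3*v^2 - 2*v) du + (3*u^3 + 18*u^2 - 2*u + 9*v - 6) dv.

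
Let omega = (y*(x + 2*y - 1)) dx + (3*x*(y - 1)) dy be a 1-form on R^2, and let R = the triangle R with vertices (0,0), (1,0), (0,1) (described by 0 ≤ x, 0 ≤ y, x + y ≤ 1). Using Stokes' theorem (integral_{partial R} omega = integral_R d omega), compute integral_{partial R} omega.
integral_(partial R) omega = -4/3

Stokes: integral_partial_R omega = integral_R d omega with d omega = (∂Q/∂x - ∂P/∂y) dx ∧ dy.
  ∂Q/∂x = 3*y - 3
  ∂P/∂y = x + 4*y - 1
  integrand = ∂Q/∂x - ∂P/∂y = -x - y - 2.
Integrating over R: integral_0^1 integral_0^{1-x} (-x - y - 2) dy dx = -4/3.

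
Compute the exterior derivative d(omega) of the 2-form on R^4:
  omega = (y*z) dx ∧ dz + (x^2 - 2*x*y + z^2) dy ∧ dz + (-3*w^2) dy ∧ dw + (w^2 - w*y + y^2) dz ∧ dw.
d(omega) = (2*x - 2*y - z) dx ∧ dy ∧ dz + (-w + 2*y) dy ∧ dz ∧ dw

For a 2-form omega = sum_{i<j} g_{ij} dx_i ∧ dx_j, the exterior derivative is
  d(omega) = sum_{i<j} d(g_{ij}) ∧ dx_i ∧ dx_j = sum_{i<j, k} (∂g_{ij}/∂x_k) dx_k ∧ dx_i ∧ dx_j.
Expand each term, using dx_k ∧ dx_i ∧ dx_j = sgn(permutation) dx_{(a)} ∧ dx_{(b)} ∧ dx_{(c)} with (a < b < c) sorted:
  d(y*z) includes (∂/∂y)(y*z) dy = (z) dy, which multiplied by dx ∧ dz gives (-z) dx ∧ dy ∧ dz
  d(x^2 - 2*x*y + z^2) includes (∂/∂x)(x^2 - 2*x*y + z^2) dx = (2*x - 2*y) dx, which multiplied by dy ∧ dz gives (2*x - 2*y) dx ∧ dy ∧ dz
  d(w^2 - w*y + y^2) includes (∂/∂y)(w^2 - w*y + y^2) dy = (-w + 2*y) dy, which multiplied by dz ∧ dw gives (-w + 2*y) dy ∧ dz ∧ dw
Collecting like 3-forms: d(omega) = (2*x - 2*y - z) dx ∧ dy ∧ dz + (-w + 2*y) dy ∧ dz ∧ dw.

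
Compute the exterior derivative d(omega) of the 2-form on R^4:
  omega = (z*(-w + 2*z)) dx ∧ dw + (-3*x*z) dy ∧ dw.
d(omega) = (w - 4*z) dx ∧ dz ∧ dw + (-3*z) dx ∧ dy ∧ dw + (3*x) dy ∧ dz ∧ dw

For a 2-form omega = sum_{i<j} g_{ij} dx_i ∧ dx_j, the exterior derivative is
  d(omega) = sum_{i<j} d(g_{ij}) ∧ dx_i ∧ dx_j = sum_{i<j, k} (∂g_{ij}/∂x_k) dx_k ∧ dx_i ∧ dx_j.
Expand each term, using dx_k ∧ dx_i ∧ dx_j = sgn(permutation) dx_{(a)} ∧ dx_{(b)} ∧ dx_{(c)} with (a < b < c) sorted:
  d(z*(-w + 2*z)) includes (∂/∂z)(z*(-w + 2*z)) dz = (-w + 4*z) dz, which multiplied by dx ∧ dw gives (w - 4*z) dx ∧ dz ∧ dw
  d(-3*x*z) includes (∂/∂x)(-3*x*z) dx = (-3*z) dx, which multiplied by dy ∧ dw gives (-3*z) dx ∧ dy ∧ dw
  d(-3*x*z) includes (∂/∂z)(-3*x*z) dz = (-3*x) dz, which multiplied by dy ∧ dw gives (3*x) dy ∧ dz ∧ dw
Collecting like 3-forms: d(omega) = (w - 4*z) dx ∧ dz ∧ dw + (-3*z) dx ∧ dy ∧ dw + (3*x) dy ∧ dz ∧ dw.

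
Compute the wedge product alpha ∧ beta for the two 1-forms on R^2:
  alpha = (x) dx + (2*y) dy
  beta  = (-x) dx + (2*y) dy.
alpha ∧ beta = (4*x*y) dx ∧ dy

Distribute the wedge, using dx_i ∧ dx_j = -dx_j ∧ dx_i and dx_i ∧ dx_i = 0. For each pair (i, j) with i < j, the coefficient of dx_i ∧ dx_j in alpha ∧ beta is (alpha_i * beta_j - alpha_j * beta_i). Collecting: alpha ∧ beta = (4*x*y) dx ∧ dy.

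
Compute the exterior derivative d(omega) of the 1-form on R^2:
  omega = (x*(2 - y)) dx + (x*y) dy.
d(omega) = (x + y) dx ∧ dy

For a 1-form omega = sum_i f_i dx_i, the exterior derivative is
  d(omega) = sum_{i < j} (∂f_j/∂x_i - ∂f_i/∂x_j) dx_i ∧ dx_j.
  coefficient of dx ∧ dy: ∂f_2/∂x - ∂f_1/∂y = ∂(x*y)/∂x - ∂(x*(2 - y))/∂y = x + y
Assembling: d(omega) = (x + y) dx ∧ dy.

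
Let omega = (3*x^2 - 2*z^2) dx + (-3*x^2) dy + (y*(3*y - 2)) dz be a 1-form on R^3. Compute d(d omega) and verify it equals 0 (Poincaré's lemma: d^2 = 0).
d(d omega) = 0

Step 1: d omega = sum_{i<j} (∂f_j/∂x_i - ∂f_i/∂x_j) dx_i ∧ dx_j:
  coeff of dx ∧ dy: -6*x
  coeff of dx ∧ dz: 4*z
  coeff of dy ∧ dz: 6*y - 2
Step 2: Apply d again to each 2-form coefficient. The only possible 3-form in R^3 is dx ∧ dy ∧ dz, with coefficient
  ∂(coeff of dy∧dz)/∂x - ∂(coeff of dx∧dz)/∂y + ∂(coeff of dx∧dy)/∂z
  = ∂/∂x (6*y - 2) - ∂/∂y (4*z) + ∂/∂z (-6*x).
Each of these terms simplifies to sums of mixed partials that cancel in pairs. The result is 0 (by equality of mixed partials for smooth functions — Schwarz / Clairaut).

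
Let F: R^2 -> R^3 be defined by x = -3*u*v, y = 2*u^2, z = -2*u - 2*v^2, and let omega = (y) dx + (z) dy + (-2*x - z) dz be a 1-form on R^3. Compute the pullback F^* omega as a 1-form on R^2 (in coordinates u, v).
F^* omega = (-6*u^2*v - 8*u^2 - 8*u*v^2 - 12*u*v - 4*u - 4*v^2) du + (-6*u^3 - 24*u*v^2 - 8*u*v - 8*v^3) dv

Using F^*(f dg) = (f ∘ F) d(g ∘ F), substitute each coordinate x_i by F_i(u, v) in f_i, and replace dx_i by d F_i = (∂F_i/∂u) du + (∂F_i/∂v) dv.
  For the x component: f_1(F) = 2*u^2; d F_1 = (-3*v) du + (-3*u) dv
  For the y component: f_2(F) = -2*u - 2*v^2; d F_2 = (4*u) du + (0) dv
  For the z component: f_3(F) = 6*u*v + 2*u + 2*v^2; d F_3 = (-2) du + (-4*v) dv
Combining and collecting du, dv coefficients:
  coeff of du: -6*u^2*v - 8*u^2 - 8*u*v^2 - 12*u*v - 4*u - 4*v^2
  coeff of dv: -6*u^3 - 24*u*v^2 - 8*u*v - 8*v^3
F^* omega = (-6*u^2*v - 8*u^2 - 8*u*v^2 - 12*u*v - 4*u - 4*v^2) du + (-6*u^3 - 24*u*v^2 - 8*u*v - 8*v^3) dv.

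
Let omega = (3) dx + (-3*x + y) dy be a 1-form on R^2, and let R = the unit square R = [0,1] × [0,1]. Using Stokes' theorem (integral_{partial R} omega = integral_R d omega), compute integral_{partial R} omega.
integral_(partial R) omega = -3

Stokes: integral_partial_R omega = integral_R d omega with d omega = (∂Q/∂x - ∂P/∂y) dx ∧ dy.
  ∂Q/∂x = -3
  ∂P/∂y = 0
  integrand = ∂Q/∂x - ∂P/∂y = -3.
Integrating over R: integral_0^1 integral_0^1 (-3) dx dy = -3.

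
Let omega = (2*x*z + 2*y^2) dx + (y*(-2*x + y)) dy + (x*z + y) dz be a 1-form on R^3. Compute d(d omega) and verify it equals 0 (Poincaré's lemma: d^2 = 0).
d(d omega) = 0

Step 1: d omega = sum_{i<j} (∂f_j/∂x_i - ∂f_i/∂x_j) dx_i ∧ dx_j:
  coeff of dx ∧ dy: -6*y
  coeff of dx ∧ dz: -2*x + z
  coeff of dy ∧ dz: 1
Step 2: Apply d again to each 2-form coefficient. The only possible 3-form in R^3 is dx ∧ dy ∧ dz, with coefficient
  ∂(coeff of dy∧dz)/∂x - ∂(coeff of dx∧dz)/∂y + ∂(coeff of dx∧dy)/∂z
  = ∂/∂x (1) - ∂/∂y (-2*x + z) + ∂/∂z (-6*y).
Each of these terms simplifies to sums of mixed partials that cancel in pairs. The result is 0 (by equality of mixed partials for smooth functions — Schwarz / Clairaut).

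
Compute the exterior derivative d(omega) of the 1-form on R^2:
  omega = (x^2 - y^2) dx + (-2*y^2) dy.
d(omega) = (2*y) dx ∧ dy

For a 1-form omega = sum_i f_i dx_i, the exterior derivative is
  d(omega) = sum_{i < j} (∂f_j/∂x_i - ∂f_i/∂x_j) dx_i ∧ dx_j.
  coefficient of dx ∧ dy: ∂f_2/∂x - ∂f_1/∂y = ∂(-2*y^2)/∂x - ∂(x^2 - y^2)/∂y = 2*y
Assembling: d(omega) = (2*y) dx ∧ dy.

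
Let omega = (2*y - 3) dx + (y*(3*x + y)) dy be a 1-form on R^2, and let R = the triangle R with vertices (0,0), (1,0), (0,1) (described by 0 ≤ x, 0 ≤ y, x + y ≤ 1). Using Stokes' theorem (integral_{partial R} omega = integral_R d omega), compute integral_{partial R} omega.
integral_(partial R) omega = -1/2

Stokes: integral_partial_R omega = integral_R d omega with d omega = (∂Q/∂x - ∂P/∂y) dx ∧ dy.
  ∂Q/∂x = 3*y
  ∂P/∂y = 2
  integrand = ∂Q/∂x - ∂P/∂y = 3*y - 2.
Integrating over R: integral_0^1 integral_0^{1-x} (3*y - 2) dy dx = -1/2.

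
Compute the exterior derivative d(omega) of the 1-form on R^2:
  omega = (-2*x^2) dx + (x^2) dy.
d(omega) = (2*x) dx ∧ dy

For a 1-form omega = sum_i f_i dx_i, the exterior derivative is
  d(omega) = sum_{i < j} (∂f_j/∂x_i - ∂f_i/∂x_j) dx_i ∧ dx_j.
  coefficient of dx ∧ dy: ∂f_2/∂x - ∂f_1/∂y = ∂(x^2)/∂x - ∂(-2*x^2)/∂y = 2*x
Assembling: d(omega) = (2*x) dx ∧ dy.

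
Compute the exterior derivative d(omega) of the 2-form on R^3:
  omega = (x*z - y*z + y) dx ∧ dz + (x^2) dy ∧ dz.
d(omega) = (2*x + z - 1) dx ∧ dy ∧ dz

For a 2-form omega = sum_{i<j} g_{ij} dx_i ∧ dx_j, the exterior derivative is
  d(omega) = sum_{i<j} d(g_{ij}) ∧ dx_i ∧ dx_j = sum_{i<j, k} (∂g_{ij}/∂x_k) dx_k ∧ dx_i ∧ dx_j.
Expand each term, using dx_k ∧ dx_i ∧ dx_j = sgn(permutation) dx_{(a)} ∧ dx_{(b)} ∧ dx_{(c)} with (a < b < c) sorted:
  d(x*z - y*z + y) includes (∂/∂y)(x*z - y*z + y) dy = (1 - z) dy, which multiplied by dx ∧ dz gives (z - 1) dx ∧ dy ∧ dz
  d(x^2) includes (∂/∂x)(x^2) dx = (2*x) dx, which multiplied by dy ∧ dz gives (2*x) dx ∧ dy ∧ dz
Collecting like 3-forms: d(omega) = (2*x + z - 1) dx ∧ dy ∧ dz.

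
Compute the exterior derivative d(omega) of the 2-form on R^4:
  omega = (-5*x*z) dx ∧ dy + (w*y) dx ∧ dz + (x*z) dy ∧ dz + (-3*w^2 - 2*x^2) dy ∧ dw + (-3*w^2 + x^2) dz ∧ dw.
d(omega) = (-w - 5*x + z) dx ∧ dy ∧ dz + (2*x + y) dx ∧ dz ∧ dw + (-4*x) dx ∧ dy ∧ dw

For a 2-form omega = sum_{i<j} g_{ij} dx_i ∧ dx_j, the exterior derivative is
  d(omega) = sum_{i<j} d(g_{ij}) ∧ dx_i ∧ dx_j = sum_{i<j, k} (∂g_{ij}/∂x_k) dx_k ∧ dx_i ∧ dx_j.
Expand each term, using dx_k ∧ dx_i ∧ dx_j = sgn(permutation) dx_{(a)} ∧ dx_{(b)} ∧ dx_{(c)} with (a < b < c) sorted:
  d(-5*x*z) includes (∂/∂z)(-5*x*z) dz = (-5*x) dz, which multiplied by dx ∧ dy gives (-5*x) dx ∧ dy ∧ dz
  d(w*y) includes (∂/∂y)(w*y) dy = (w) dy, which multiplied by dx ∧ dz gives (-w) dx ∧ dy ∧ dz
  d(w*y) includes (∂/∂w)(w*y) dw = (y) dw, which multiplied by dx ∧ dz gives (y) dx ∧ dz ∧ dw
  d(x*z) includes (∂/∂x)(x*z) dx = (z) dx, which multiplied by dy ∧ dz gives (z) dx ∧ dy ∧ dz
  d(-3*w^2 - 2*x^2) includes (∂/∂x)(-3*w^2 - 2*x^2) dx = (-4*x) dx, which multiplied by dy ∧ dw gives (-4*x) dx ∧ dy ∧ dw
  d(-3*w^2 + x^2) includes (∂/∂x)(-3*w^2 + x^2) dx = (2*x) dx, which multiplied by dz ∧ dw gives (2*x) dx ∧ dz ∧ dw
Collecting like 3-forms: d(omega) = (-w - 5*x + z) dx ∧ dy ∧ dz + (2*x + y) dx ∧ dz ∧ dw + (-4*x) dx ∧ dy ∧ dw.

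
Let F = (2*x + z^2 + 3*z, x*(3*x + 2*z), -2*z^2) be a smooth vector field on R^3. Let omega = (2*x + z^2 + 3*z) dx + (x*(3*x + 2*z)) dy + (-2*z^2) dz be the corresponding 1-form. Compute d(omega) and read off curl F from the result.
d(omega) = (-2*x) dy ∧ dz + (2*z + 3) dz ∧ dx + (6*x + 2*z) dx ∧ dy; curl F = (-2*x, 2*z + 3, 6*x + 2*z)

d omega = sum_{i<j} (∂f_j/∂x_i - ∂f_i/∂x_j) dx_i ∧ dx_j. Under the identification (dy ∧ dz, dz ∧ dx, dx ∧ dy) ↔ (e_x, e_y, e_z), the coefficients are exactly the components of curl F. Compute:
  ∂R/∂y - ∂Q/∂z = (0) - (2*x) = -2*x
  ∂P/∂z - ∂R/∂x = (2*z + 3) - (0) = 2*z + 3
  ∂Q/∂x - ∂P/∂y = (6*x + 2*z) - (0) = 6*x + 2*z.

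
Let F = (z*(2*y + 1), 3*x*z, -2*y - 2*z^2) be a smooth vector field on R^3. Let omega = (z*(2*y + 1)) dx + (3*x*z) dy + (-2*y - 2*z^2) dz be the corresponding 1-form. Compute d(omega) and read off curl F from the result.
d(omega) = (-3*x - 2) dy ∧ dz + (2*y + 1) dz ∧ dx + (z) dx ∧ dy; curl F = (-3*x - 2, 2*y + 1, z)

d omega = sum_{i<j} (∂f_j/∂x_i - ∂f_i/∂x_j) dx_i ∧ dx_j. Under the identification (dy ∧ dz, dz ∧ dx, dx ∧ dy) ↔ (e_x, e_y, e_z), the coefficients are exactly the components of curl F. Compute:
  ∂R/∂y - ∂Q/∂z = (-2) - (3*x) = -3*x - 2
  ∂P/∂z - ∂R/∂x = (2*y + 1) - (0) = 2*y + 1
  ∂Q/∂x - ∂P/∂y = (3*z) - (2*z) = z.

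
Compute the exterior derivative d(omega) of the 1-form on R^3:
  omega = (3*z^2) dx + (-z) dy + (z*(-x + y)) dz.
d(omega) = (-7*z) dx ∧ dz + (z + 1) dy ∧ dz

For a 1-form omega = sum_i f_i dx_i, the exterior derivative is
  d(omega) = sum_{i < j} (∂f_j/∂x_i - ∂f_i/∂x_j) dx_i ∧ dx_j.
  coefficient of dx ∧ dz: ∂f_3/∂x - ∂f_1/∂z = ∂(z*(-x + y))/∂x - ∂(3*z^2)/∂z = -7*z
  coefficient of dy ∧ dz: ∂f_3/∂y - ∂f_2/∂z = ∂(z*(-x + y))/∂y - ∂(-z)/∂z = z + 1
Assembling: d(omega) = (-7*z) dx ∧ dz + (z + 1) dy ∧ dz.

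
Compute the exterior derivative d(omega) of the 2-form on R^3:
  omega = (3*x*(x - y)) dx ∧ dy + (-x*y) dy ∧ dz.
d(omega) = (-y) dx ∧ dy ∧ dz

For a 2-form omega = sum_{i<j} g_{ij} dx_i ∧ dx_j, the exterior derivative is
  d(omega) = sum_{i<j} d(g_{ij}) ∧ dx_i ∧ dx_j = sum_{i<j, k} (∂g_{ij}/∂x_k) dx_k ∧ dx_i ∧ dx_j.
Expand each term, using dx_k ∧ dx_i ∧ dx_j = sgn(permutation) dx_{(a)} ∧ dx_{(b)} ∧ dx_{(c)} with (a < b < c) sorted:
  d(-x*y) includes (∂/∂x)(-x*y) dx = (-y) dx, which multiplied by dy ∧ dz gives (-y) dx ∧ dy ∧ dz
Collecting like 3-forms: d(omega) = (-y) dx ∧ dy ∧ dz.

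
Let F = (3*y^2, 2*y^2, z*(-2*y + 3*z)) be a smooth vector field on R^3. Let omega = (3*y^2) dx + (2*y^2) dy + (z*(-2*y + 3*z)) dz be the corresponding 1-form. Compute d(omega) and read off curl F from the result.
d(omega) = (-2*z) dy ∧ dz + (0) dz ∧ dx + (-6*y) dx ∧ dy; curl F = (-2*z, 0, -6*y)

d omega = sum_{i<j} (∂f_j/∂x_i - ∂f_i/∂x_j) dx_i ∧ dx_j. Under the identification (dy ∧ dz, dz ∧ dx, dx ∧ dy) ↔ (e_x, e_y, e_z), the coefficients are exactly the components of curl F. Compute:
  ∂R/∂y - ∂Q/∂z = (-2*z) - (0) = -2*z
  ∂P/∂z - ∂R/∂x = (0) - (0) = 0
  ∂Q/∂x - ∂P/∂y = (0) - (6*y) = -6*y.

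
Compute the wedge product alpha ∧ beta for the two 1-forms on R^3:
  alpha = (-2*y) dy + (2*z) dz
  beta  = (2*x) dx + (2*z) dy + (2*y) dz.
alpha ∧ beta = (4*x*y) dx ∧ dy + (-4*y^2 - 4*z^2) dy ∧ dz + (-4*x*z) dx ∧ dz

Distribute the wedge, using dx_i ∧ dx_j = -dx_j ∧ dx_i and dx_i ∧ dx_i = 0. For each pair (i, j) with i < j, the coefficient of dx_i ∧ dx_j in alpha ∧ beta is (alpha_i * beta_j - alpha_j * beta_i). Collecting: alpha ∧ beta = (4*x*y) dx ∧ dy + (-4*y^2 - 4*z^2) dy ∧ dz + (-4*x*z) dx ∧ dz.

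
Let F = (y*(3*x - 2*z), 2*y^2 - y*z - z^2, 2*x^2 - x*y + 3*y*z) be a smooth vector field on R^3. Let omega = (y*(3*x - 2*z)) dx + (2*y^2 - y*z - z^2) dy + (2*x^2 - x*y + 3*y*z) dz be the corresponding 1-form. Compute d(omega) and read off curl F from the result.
d(omega) = (-x + y + 5*z) dy ∧ dz + (-4*x - y) dz ∧ dx + (-3*x + 2*z) dx ∧ dy; curl F = (-x + y + 5*z, -4*x - y, -3*x + 2*z)

d omega = sum_{i<j} (∂f_j/∂x_i - ∂f_i/∂x_j) dx_i ∧ dx_j. Under the identification (dy ∧ dz, dz ∧ dx, dx ∧ dy) ↔ (e_x, e_y, e_z), the coefficients are exactly the components of curl F. Compute:
  ∂R/∂y - ∂Q/∂z = (-x + 3*z) - (-y - 2*z) = -x + y + 5*z
  ∂P/∂z - ∂R/∂x = (-2*y) - (4*x - y) = -4*x - y
  ∂Q/∂x - ∂P/∂y = (0) - (3*x - 2*z) = -3*x + 2*z.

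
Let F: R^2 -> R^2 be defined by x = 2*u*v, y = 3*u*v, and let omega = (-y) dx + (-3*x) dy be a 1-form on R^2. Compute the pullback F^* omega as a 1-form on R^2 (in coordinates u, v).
F^* omega = (-24*u*v^2) du + (-24*u^2*v) dv

Using F^*(f dg) = (f ∘ F) d(g ∘ F), substitute each coordinate x_i by F_i(u, v) in f_i, and replace dx_i by d F_i = (∂F_i/∂u) du + (∂F_i/∂v) dv.
  For the x component: f_1(F) = -3*u*v; d F_1 = (2*v) du + (2*u) dv
  For the y component: f_2(F) = -6*u*v; d F_2 = (3*v) du + (3*u) dv
Combining and collecting du, dv coefficients:
  coeff of du: -24*u*v^2
  coeff of dv: -24*u^2*v
F^* omega = (-24*u*v^2) du + (-24*u^2*v) dv.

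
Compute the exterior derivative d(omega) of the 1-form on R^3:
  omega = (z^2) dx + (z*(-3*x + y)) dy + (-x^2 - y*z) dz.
d(omega) = (-3*z) dx ∧ dy + (-2*x - 2*z) dx ∧ dz + (3*x - y - z) dy ∧ dz

For a 1-form omega = sum_i f_i dx_i, the exterior derivative is
  d(omega) = sum_{i < j} (∂f_j/∂x_i - ∂f_i/∂x_j) dx_i ∧ dx_j.
  coefficient of dx ∧ dy: ∂f_2/∂x - ∂f_1/∂y = ∂(z*(-3*x + y))/∂x - ∂(z^2)/∂y = -3*z
  coefficient of dx ∧ dz: ∂f_3/∂x - ∂f_1/∂z = ∂(-x^2 - y*z)/∂x - ∂(z^2)/∂z = -2*x - 2*z
  coefficient of dy ∧ dz: ∂f_3/∂y - ∂f_2/∂z = ∂(-x^2 - y*z)/∂y - ∂(z*(-3*x + y))/∂z = 3*x - y - z
Assembling: d(omega) = (-3*z) dx ∧ dy + (-2*x - 2*z) dx ∧ dz + (3*x - y - z) dy ∧ dz.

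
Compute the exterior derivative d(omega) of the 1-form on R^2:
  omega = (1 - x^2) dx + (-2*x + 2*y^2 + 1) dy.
d(omega) = (-2) dx ∧ dy

For a 1-form omega = sum_i f_i dx_i, the exterior derivative is
  d(omega) = sum_{i < j} (∂f_j/∂x_i - ∂f_i/∂x_j) dx_i ∧ dx_j.
  coefficient of dx ∧ dy: ∂f_2/∂x - ∂f_1/∂y = ∂(-2*x + 2*y^2 + 1)/∂x - ∂(1 - x^2)/∂y = -2
Assembling: d(omega) = (-2) dx ∧ dy.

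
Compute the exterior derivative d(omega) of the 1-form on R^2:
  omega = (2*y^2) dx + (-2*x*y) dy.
d(omega) = (-6*y) dx ∧ dy

For a 1-form omega = sum_i f_i dx_i, the exterior derivative is
  d(omega) = sum_{i < j} (∂f_j/∂x_i - ∂f_i/∂x_j) dx_i ∧ dx_j.
  coefficient of dx ∧ dy: ∂f_2/∂x - ∂f_1/∂y = ∂(-2*x*y)/∂x - ∂(2*y^2)/∂y = -6*y
Assembling: d(omega) = (-6*y) dx ∧ dy.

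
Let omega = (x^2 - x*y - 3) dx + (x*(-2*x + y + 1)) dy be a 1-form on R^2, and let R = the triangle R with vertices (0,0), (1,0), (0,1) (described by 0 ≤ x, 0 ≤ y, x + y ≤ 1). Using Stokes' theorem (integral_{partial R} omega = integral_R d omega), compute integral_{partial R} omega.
integral_(partial R) omega = 1/6

Stokes: integral_partial_R omega = integral_R d omega with d omega = (∂Q/∂x - ∂P/∂y) dx ∧ dy.
  ∂Q/∂x = -4*x + y + 1
  ∂P/∂y = -x
  integrand = ∂Q/∂x - ∂P/∂y = -3*x + y + 1.
Integrating over R: integral_0^1 integral_0^{1-x} (-3*x + y + 1) dy dx = 1/6.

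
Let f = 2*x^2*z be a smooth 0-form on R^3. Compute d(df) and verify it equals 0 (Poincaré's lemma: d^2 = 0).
d(df) = 0

Step 1: df = sum_i (∂f/∂x_i) dx_i = (4*x*z) dx + (0) dy + (2*x^2) dz.
Step 2: Apply d again. Using the 1-form formula, the coefficient of dx ∧ dy in d(df) is ∂^2 f/∂x ∂y - ∂^2 f/∂y ∂x = (0) - (0) = 0 (equality of mixed partials for smooth f).
Similarly for dx ∧ dz and dy ∧ dz — all coefficients vanish. So d(df) = 0.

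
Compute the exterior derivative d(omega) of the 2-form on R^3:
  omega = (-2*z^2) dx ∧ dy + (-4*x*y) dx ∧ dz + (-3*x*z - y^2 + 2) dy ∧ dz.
d(omega) = (4*x - 7*z) dx ∧ dy ∧ dz

For a 2-form omega = sum_{i<j} g_{ij} dx_i ∧ dx_j, the exterior derivative is
  d(omega) = sum_{i<j} d(g_{ij}) ∧ dx_i ∧ dx_j = sum_{i<j, k} (∂g_{ij}/∂x_k) dx_k ∧ dx_i ∧ dx_j.
Expand each term, using dx_k ∧ dx_i ∧ dx_j = sgn(permutation) dx_{(a)} ∧ dx_{(b)} ∧ dx_{(c)} with (a < b < c) sorted:
  d(-2*z^2) includes (∂/∂z)(-2*z^2) dz = (-4*z) dz, which multiplied by dx ∧ dy gives (-4*z) dx ∧ dy ∧ dz
  d(-4*x*y) includes (∂/∂y)(-4*x*y) dy = (-4*x) dy, which multiplied by dx ∧ dz gives (4*x) dx ∧ dy ∧ dz
  d(-3*x*z - y^2 + 2) includes (∂/∂x)(-3*x*z - y^2 + 2) dx = (-3*z) dx, which multiplied by dy ∧ dz gives (-3*z) dx ∧ dy ∧ dz
Collecting like 3-forms: d(omega) = (4*x - 7*z) dx ∧ dy ∧ dz.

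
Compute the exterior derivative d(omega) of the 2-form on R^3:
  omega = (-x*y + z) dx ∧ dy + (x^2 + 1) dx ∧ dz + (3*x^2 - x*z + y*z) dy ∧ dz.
d(omega) = (6*x - z + 1) dx ∧ dy ∧ dz

For a 2-form omega = sum_{i<j} g_{ij} dx_i ∧ dx_j, the exterior derivative is
  d(omega) = sum_{i<j} d(g_{ij}) ∧ dx_i ∧ dx_j = sum_{i<j, k} (∂g_{ij}/∂x_k) dx_k ∧ dx_i ∧ dx_j.
Expand each term, using dx_k ∧ dx_i ∧ dx_j = sgn(permutation) dx_{(a)} ∧ dx_{(b)} ∧ dx_{(c)} with (a < b < c) sorted:
  d(-x*y + z) includes (∂/∂z)(-x*y + z) dz = (1) dz, which multiplied by dx ∧ dy gives (1) dx ∧ dy ∧ dz
  d(3*x^2 - x*z + y*z) includes (∂/∂x)(3*x^2 - x*z + y*z) dx = (6*x - z) dx, which multiplied by dy ∧ dz gives (6*x - z) dx ∧ dy ∧ dz
Collecting like 3-forms: d(omega) = (6*x - z + 1) dx ∧ dy ∧ dz.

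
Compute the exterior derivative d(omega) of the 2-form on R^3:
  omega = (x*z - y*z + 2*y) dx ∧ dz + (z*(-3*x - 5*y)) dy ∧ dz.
d(omega) = (-2*z - 2) dx ∧ dy ∧ dz

For a 2-form omega = sum_{i<j} g_{ij} dx_i ∧ dx_j, the exterior derivative is
  d(omega) = sum_{i<j} d(g_{ij}) ∧ dx_i ∧ dx_j = sum_{i<j, k} (∂g_{ij}/∂x_k) dx_k ∧ dx_i ∧ dx_j.
Expand each term, using dx_k ∧ dx_i ∧ dx_j = sgn(permutation) dx_{(a)} ∧ dx_{(b)} ∧ dx_{(c)} with (a < b < c) sorted:
  d(x*z - y*z + 2*y) includes (∂/∂y)(x*z - y*z + 2*y) dy = (2 - z) dy, which multiplied by dx ∧ dz gives (z - 2) dx ∧ dy ∧ dz
  d(z*(-3*x - 5*y)) includes (∂/∂x)(z*(-3*x - 5*y)) dx = (-3*z) dx, which multiplied by dy ∧ dz gives (-3*z) dx ∧ dy ∧ dz
Collecting like 3-forms: d(omega) = (-2*z - 2) dx ∧ dy ∧ dz.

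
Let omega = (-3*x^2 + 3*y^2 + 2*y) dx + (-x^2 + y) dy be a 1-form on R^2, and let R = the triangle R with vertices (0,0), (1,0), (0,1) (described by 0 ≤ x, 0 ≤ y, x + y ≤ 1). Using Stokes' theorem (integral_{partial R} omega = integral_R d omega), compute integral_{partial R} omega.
integral_(partial R) omega = -7/3

Stokes: integral_partial_R omega = integral_R d omega with d omega = (∂Q/∂x - ∂P/∂y) dx ∧ dy.
  ∂Q/∂x = -2*x
  ∂P/∂y = 6*y + 2
  integrand = ∂Q/∂x - ∂P/∂y = -2*x - 6*y - 2.
Integrating over R: integral_0^1 integral_0^{1-x} (-2*x - 6*y - 2) dy dx = -7/3.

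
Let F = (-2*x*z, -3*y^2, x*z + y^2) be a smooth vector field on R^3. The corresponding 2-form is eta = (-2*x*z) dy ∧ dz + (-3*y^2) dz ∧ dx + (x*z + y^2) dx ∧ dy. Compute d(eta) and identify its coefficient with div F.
d(eta) = (x - 6*y - 2*z) dx ∧ dy ∧ dz; div F = x - 6*y - 2*z

For a 2-form in R^3 of the form above, applying d gives a 3-form with coefficient ∂P/∂x + ∂Q/∂y + ∂R/∂z:
  ∂P/∂x = -2*z
  ∂Q/∂y = -6*y
  ∂R/∂z = x
Sum = x - 6*y - 2*z, which is exactly div F.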